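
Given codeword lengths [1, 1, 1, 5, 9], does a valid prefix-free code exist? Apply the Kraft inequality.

Kraft inequality: Σ 2^(-l_i) ≤ 1 for prefix-free code
Calculating: 2^(-1) + 2^(-1) + 2^(-1) + 2^(-5) + 2^(-9)
= 0.5 + 0.5 + 0.5 + 0.03125 + 0.001953125
= 1.5332
Since 1.5332 > 1, prefix-free code does not exist


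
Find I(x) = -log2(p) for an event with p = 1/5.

Information content I(x) = -log₂(p(x))
I = -log₂(1/5) = -log₂(0.2000)
I = 2.3219 bits


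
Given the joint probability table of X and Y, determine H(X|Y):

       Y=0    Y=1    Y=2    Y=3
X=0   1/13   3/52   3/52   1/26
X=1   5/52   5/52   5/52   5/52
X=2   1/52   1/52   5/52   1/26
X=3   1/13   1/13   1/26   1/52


H(X|Y) = Σ_y p(y) H(X|Y=y)
  p(Y=0) = 7/26, H(X|Y=0) = 1.8352
  p(Y=1) = 1/4, H(X|Y=1) = 1.8262
  p(Y=2) = 15/52, H(X|Y=2) = 1.9086
  p(Y=3) = 5/26, H(X|Y=3) = 1.7610
H(X|Y) = 0.2692×1.8352 + 0.2500×1.8262 + 0.2885×1.9086 + 0.1923×1.7610 = 1.8399 bits


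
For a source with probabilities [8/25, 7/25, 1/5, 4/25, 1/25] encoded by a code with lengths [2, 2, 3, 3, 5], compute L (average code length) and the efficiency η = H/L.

Average length L = Σ p_i × l_i = 2.4800 bits
Entropy H = 2.1134 bits
Efficiency η = H/L × 100% = 85.22%


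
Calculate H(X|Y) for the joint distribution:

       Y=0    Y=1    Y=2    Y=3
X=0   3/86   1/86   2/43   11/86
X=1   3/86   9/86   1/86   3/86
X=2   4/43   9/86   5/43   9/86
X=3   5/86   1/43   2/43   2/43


H(X|Y) = Σ_y p(y) H(X|Y=y)
  p(Y=0) = 19/86, H(X|Y=0) = 1.8732
  p(Y=1) = 21/86, H(X|Y=1) = 1.5800
  p(Y=2) = 19/86, H(X|Y=2) = 1.6574
  p(Y=3) = 27/86, H(X|Y=3) = 1.8164
H(X|Y) = 0.2209×1.8732 + 0.2442×1.5800 + 0.2209×1.6574 + 0.3140×1.8164 = 1.7361 bits


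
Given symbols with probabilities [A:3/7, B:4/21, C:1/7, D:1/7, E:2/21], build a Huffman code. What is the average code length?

Huffman tree construction:
Combine smallest probabilities repeatedly
Resulting codes:
  A: 0 (length 1)
  B: 111 (length 3)
  C: 101 (length 3)
  D: 110 (length 3)
  E: 100 (length 3)
Average length = Σ p(s) × length(s) = 2.1429 bits


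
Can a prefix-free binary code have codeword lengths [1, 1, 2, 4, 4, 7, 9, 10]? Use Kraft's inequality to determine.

Kraft inequality: Σ 2^(-l_i) ≤ 1 for prefix-free code
Calculating: 2^(-1) + 2^(-1) + 2^(-2) + 2^(-4) + 2^(-4) + 2^(-7) + 2^(-9) + 2^(-10)
= 0.5 + 0.5 + 0.25 + 0.0625 + 0.0625 + 0.0078125 + 0.001953125 + 0.0009765625
= 1.3857
Since 1.3857 > 1, prefix-free code does not exist


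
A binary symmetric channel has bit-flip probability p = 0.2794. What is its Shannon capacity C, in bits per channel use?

For BSC with error probability p:
C = 1 - H(p) where H(p) is binary entropy
H(0.2794) = -0.2794 × log₂(0.2794) - 0.7206 × log₂(0.7206)
H(p) = 0.8546
C = 1 - 0.8546 = 0.1454 bits/use


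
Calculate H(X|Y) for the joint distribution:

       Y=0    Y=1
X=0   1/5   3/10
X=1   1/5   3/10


H(X|Y) = Σ_y p(y) H(X|Y=y)
  p(Y=0) = 2/5, H(X|Y=0) = 1.0000
  p(Y=1) = 3/5, H(X|Y=1) = 1.0000
H(X|Y) = 0.4000×1.0000 + 0.6000×1.0000 = 1.0000 bits


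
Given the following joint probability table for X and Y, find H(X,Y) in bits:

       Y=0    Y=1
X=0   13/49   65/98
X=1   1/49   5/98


H(X,Y) = -Σ p(x,y) log₂ p(x,y)
  p(0,0)=13/49: -0.2653 × log₂(0.2653) = 0.5079
  p(0,1)=65/98: -0.6633 × log₂(0.6633) = 0.3929
  p(1,0)=1/49: -0.0204 × log₂(0.0204) = 0.1146
  p(1,1)=5/98: -0.0510 × log₂(0.0510) = 0.2190
H(X,Y) = 1.2344 bits


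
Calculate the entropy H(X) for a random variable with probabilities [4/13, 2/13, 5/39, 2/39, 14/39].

H(X) = -Σ p(x) log₂ p(x)
  -4/13 × log₂(4/13) = 0.5232
  -2/13 × log₂(2/13) = 0.4155
  -5/39 × log₂(5/39) = 0.3799
  -2/39 × log₂(2/39) = 0.2198
  -14/39 × log₂(14/39) = 0.5306
H(X) = 2.0689 bits


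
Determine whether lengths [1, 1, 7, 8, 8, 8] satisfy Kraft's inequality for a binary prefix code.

Kraft inequality: Σ 2^(-l_i) ≤ 1 for prefix-free code
Calculating: 2^(-1) + 2^(-1) + 2^(-7) + 2^(-8) + 2^(-8) + 2^(-8)
= 0.5 + 0.5 + 0.0078125 + 0.00390625 + 0.00390625 + 0.00390625
= 1.0195
Since 1.0195 > 1, prefix-free code does not exist


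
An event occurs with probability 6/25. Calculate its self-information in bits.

Information content I(x) = -log₂(p(x))
I = -log₂(6/25) = -log₂(0.2400)
I = 2.0589 bits


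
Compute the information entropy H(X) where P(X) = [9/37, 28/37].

H(X) = -Σ p(x) log₂ p(x)
  -9/37 × log₂(9/37) = 0.4961
  -28/37 × log₂(28/37) = 0.3043
H(X) = 0.8004 bits


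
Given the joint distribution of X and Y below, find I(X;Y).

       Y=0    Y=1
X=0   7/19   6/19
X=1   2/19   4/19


H(X) = 0.8997, H(Y) = 0.9980, H(X,Y) = 1.8710
I(X;Y) = H(X) + H(Y) - H(X,Y) = 0.0267 bits


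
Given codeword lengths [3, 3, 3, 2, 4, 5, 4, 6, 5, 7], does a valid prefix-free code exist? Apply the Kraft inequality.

Kraft inequality: Σ 2^(-l_i) ≤ 1 for prefix-free code
Calculating: 2^(-3) + 2^(-3) + 2^(-3) + 2^(-2) + 2^(-4) + 2^(-5) + 2^(-4) + 2^(-6) + 2^(-5) + 2^(-7)
= 0.125 + 0.125 + 0.125 + 0.25 + 0.0625 + 0.03125 + 0.0625 + 0.015625 + 0.03125 + 0.0078125
= 0.8359
Since 0.8359 ≤ 1, prefix-free code exists


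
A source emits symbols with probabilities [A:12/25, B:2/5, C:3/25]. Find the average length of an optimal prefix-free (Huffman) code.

Huffman tree construction:
Combine smallest probabilities repeatedly
Resulting codes:
  A: 0 (length 1)
  B: 11 (length 2)
  C: 10 (length 2)
Average length = Σ p(s) × length(s) = 1.5200 bits


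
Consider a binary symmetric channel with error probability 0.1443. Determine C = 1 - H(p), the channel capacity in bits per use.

For BSC with error probability p:
C = 1 - H(p) where H(p) is binary entropy
H(0.1443) = -0.1443 × log₂(0.1443) - 0.8557 × log₂(0.8557)
H(p) = 0.5954
C = 1 - 0.5954 = 0.4046 bits/use


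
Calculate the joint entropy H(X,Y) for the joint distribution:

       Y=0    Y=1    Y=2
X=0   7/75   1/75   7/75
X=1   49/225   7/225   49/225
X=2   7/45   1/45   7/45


H(X,Y) = -Σ p(x,y) log₂ p(x,y)
  p(0,0)=7/75: -0.0933 × log₂(0.0933) = 0.3193
  p(0,1)=1/75: -0.0133 × log₂(0.0133) = 0.0831
  p(0,2)=7/75: -0.0933 × log₂(0.0933) = 0.3193
  p(1,0)=49/225: -0.2178 × log₂(0.2178) = 0.4789
  p(1,1)=7/225: -0.0311 × log₂(0.0311) = 0.1558
  p(1,2)=49/225: -0.2178 × log₂(0.2178) = 0.4789
  p(2,0)=7/45: -0.1556 × log₂(0.1556) = 0.4176
  p(2,1)=1/45: -0.0222 × log₂(0.0222) = 0.1220
  p(2,2)=7/45: -0.1556 × log₂(0.1556) = 0.4176
H(X,Y) = 2.7925 bits


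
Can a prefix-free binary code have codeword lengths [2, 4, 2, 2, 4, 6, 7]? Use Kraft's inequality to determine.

Kraft inequality: Σ 2^(-l_i) ≤ 1 for prefix-free code
Calculating: 2^(-2) + 2^(-4) + 2^(-2) + 2^(-2) + 2^(-4) + 2^(-6) + 2^(-7)
= 0.25 + 0.0625 + 0.25 + 0.25 + 0.0625 + 0.015625 + 0.0078125
= 0.8984
Since 0.8984 ≤ 1, prefix-free code exists


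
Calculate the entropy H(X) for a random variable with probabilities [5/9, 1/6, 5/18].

H(X) = -Σ p(x) log₂ p(x)
  -5/9 × log₂(5/9) = 0.4711
  -1/6 × log₂(1/6) = 0.4308
  -5/18 × log₂(5/18) = 0.5133
H(X) = 1.4153 bits


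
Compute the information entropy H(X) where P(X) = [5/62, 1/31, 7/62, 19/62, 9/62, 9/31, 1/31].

H(X) = -Σ p(x) log₂ p(x)
  -5/62 × log₂(5/62) = 0.2929
  -1/31 × log₂(1/31) = 0.1598
  -7/62 × log₂(7/62) = 0.3553
  -19/62 × log₂(19/62) = 0.5229
  -9/62 × log₂(9/62) = 0.4042
  -9/31 × log₂(9/31) = 0.5180
  -1/31 × log₂(1/31) = 0.1598
H(X) = 2.4129 bits


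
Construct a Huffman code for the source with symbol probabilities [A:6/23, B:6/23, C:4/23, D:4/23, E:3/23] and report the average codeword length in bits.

Huffman tree construction:
Combine smallest probabilities repeatedly
Resulting codes:
  A: 01 (length 2)
  B: 10 (length 2)
  C: 111 (length 3)
  D: 00 (length 2)
  E: 110 (length 3)
Average length = Σ p(s) × length(s) = 2.3043 bits


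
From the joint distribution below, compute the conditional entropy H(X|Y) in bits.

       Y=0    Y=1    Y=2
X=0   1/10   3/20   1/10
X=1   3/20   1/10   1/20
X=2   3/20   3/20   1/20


H(X|Y) = Σ_y p(y) H(X|Y=y)
  p(Y=0) = 2/5, H(X|Y=0) = 1.5613
  p(Y=1) = 2/5, H(X|Y=1) = 1.5613
  p(Y=2) = 1/5, H(X|Y=2) = 1.5000
H(X|Y) = 0.4000×1.5613 + 0.4000×1.5613 + 0.2000×1.5000 = 1.5490 bits


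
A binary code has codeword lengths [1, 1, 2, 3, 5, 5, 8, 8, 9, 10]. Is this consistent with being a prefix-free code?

Kraft inequality: Σ 2^(-l_i) ≤ 1 for prefix-free code
Calculating: 2^(-1) + 2^(-1) + 2^(-2) + 2^(-3) + 2^(-5) + 2^(-5) + 2^(-8) + 2^(-8) + 2^(-9) + 2^(-10)
= 0.5 + 0.5 + 0.25 + 0.125 + 0.03125 + 0.03125 + 0.00390625 + 0.00390625 + 0.001953125 + 0.0009765625
= 1.4482
Since 1.4482 > 1, prefix-free code does not exist


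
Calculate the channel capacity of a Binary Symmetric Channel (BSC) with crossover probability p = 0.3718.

For BSC with error probability p:
C = 1 - H(p) where H(p) is binary entropy
H(0.3718) = -0.3718 × log₂(0.3718) - 0.6282 × log₂(0.6282)
H(p) = 0.9520
C = 1 - 0.9520 = 0.0480 bits/use


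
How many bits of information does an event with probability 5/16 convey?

Information content I(x) = -log₂(p(x))
I = -log₂(5/16) = -log₂(0.3125)
I = 1.6781 bits


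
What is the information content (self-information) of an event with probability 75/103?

Information content I(x) = -log₂(p(x))
I = -log₂(75/103) = -log₂(0.7282)
I = 0.4577 bits


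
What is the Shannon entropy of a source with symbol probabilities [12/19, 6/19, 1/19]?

H(X) = -Σ p(x) log₂ p(x)
  -12/19 × log₂(12/19) = 0.4187
  -6/19 × log₂(6/19) = 0.5251
  -1/19 × log₂(1/19) = 0.2236
H(X) = 1.1674 bits


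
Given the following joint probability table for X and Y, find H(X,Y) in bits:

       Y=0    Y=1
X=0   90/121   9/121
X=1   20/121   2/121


H(X,Y) = -Σ p(x,y) log₂ p(x,y)
  p(0,0)=90/121: -0.7438 × log₂(0.7438) = 0.3176
  p(0,1)=9/121: -0.0744 × log₂(0.0744) = 0.2788
  p(1,0)=20/121: -0.1653 × log₂(0.1653) = 0.4292
  p(1,1)=2/121: -0.0165 × log₂(0.0165) = 0.0978
H(X,Y) = 1.1235 bits


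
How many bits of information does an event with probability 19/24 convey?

Information content I(x) = -log₂(p(x))
I = -log₂(19/24) = -log₂(0.7917)
I = 0.3370 bits


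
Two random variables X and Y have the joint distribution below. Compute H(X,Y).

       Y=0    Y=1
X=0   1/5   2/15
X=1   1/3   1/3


H(X,Y) = -Σ p(x,y) log₂ p(x,y)
  p(0,0)=1/5: -0.2000 × log₂(0.2000) = 0.4644
  p(0,1)=2/15: -0.1333 × log₂(0.1333) = 0.3876
  p(1,0)=1/3: -0.3333 × log₂(0.3333) = 0.5283
  p(1,1)=1/3: -0.3333 × log₂(0.3333) = 0.5283
H(X,Y) = 1.9086 bits


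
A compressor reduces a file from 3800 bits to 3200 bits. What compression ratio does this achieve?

Compression ratio = Original / Compressed
= 3800 / 3200 = 1.19:1


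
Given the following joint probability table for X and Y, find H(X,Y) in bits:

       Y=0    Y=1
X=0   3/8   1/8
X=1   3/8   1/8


H(X,Y) = -Σ p(x,y) log₂ p(x,y)
  p(0,0)=3/8: -0.3750 × log₂(0.3750) = 0.5306
  p(0,1)=1/8: -0.1250 × log₂(0.1250) = 0.3750
  p(1,0)=3/8: -0.3750 × log₂(0.3750) = 0.5306
  p(1,1)=1/8: -0.1250 × log₂(0.1250) = 0.3750
H(X,Y) = 1.8113 bits


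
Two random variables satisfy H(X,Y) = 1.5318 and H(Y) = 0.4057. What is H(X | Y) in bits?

Chain rule: H(X,Y) = H(X|Y) + H(Y)
H(X|Y) = H(X,Y) - H(Y) = 1.5318 - 0.4057 = 1.1261 bits


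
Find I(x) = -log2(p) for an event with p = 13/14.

Information content I(x) = -log₂(p(x))
I = -log₂(13/14) = -log₂(0.9286)
I = 0.1069 bits


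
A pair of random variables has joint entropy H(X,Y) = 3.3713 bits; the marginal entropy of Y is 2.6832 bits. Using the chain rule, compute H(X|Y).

Chain rule: H(X,Y) = H(X|Y) + H(Y)
H(X|Y) = H(X,Y) - H(Y) = 3.3713 - 2.6832 = 0.6881 bits


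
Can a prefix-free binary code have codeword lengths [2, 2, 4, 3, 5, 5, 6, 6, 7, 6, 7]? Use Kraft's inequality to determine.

Kraft inequality: Σ 2^(-l_i) ≤ 1 for prefix-free code
Calculating: 2^(-2) + 2^(-2) + 2^(-4) + 2^(-3) + 2^(-5) + 2^(-5) + 2^(-6) + 2^(-6) + 2^(-7) + 2^(-6) + 2^(-7)
= 0.25 + 0.25 + 0.0625 + 0.125 + 0.03125 + 0.03125 + 0.015625 + 0.015625 + 0.0078125 + 0.015625 + 0.0078125
= 0.8125
Since 0.8125 ≤ 1, prefix-free code exists


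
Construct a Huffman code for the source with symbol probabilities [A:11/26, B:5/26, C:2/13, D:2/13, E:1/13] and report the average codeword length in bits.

Huffman tree construction:
Combine smallest probabilities repeatedly
Resulting codes:
  A: 0 (length 1)
  B: 111 (length 3)
  C: 101 (length 3)
  D: 110 (length 3)
  E: 100 (length 3)
Average length = Σ p(s) × length(s) = 2.1538 bits


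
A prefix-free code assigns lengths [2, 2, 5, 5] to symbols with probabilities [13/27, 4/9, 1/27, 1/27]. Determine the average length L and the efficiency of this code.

Average length L = Σ p_i × l_i = 2.2222 bits
Entropy H = 1.3799 bits
Efficiency η = H/L × 100% = 62.09%


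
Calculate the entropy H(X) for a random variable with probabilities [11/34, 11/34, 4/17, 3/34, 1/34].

H(X) = -Σ p(x) log₂ p(x)
  -11/34 × log₂(11/34) = 0.5267
  -11/34 × log₂(11/34) = 0.5267
  -4/17 × log₂(4/17) = 0.4912
  -3/34 × log₂(3/34) = 0.3090
  -1/34 × log₂(1/34) = 0.1496
H(X) = 2.0033 bits


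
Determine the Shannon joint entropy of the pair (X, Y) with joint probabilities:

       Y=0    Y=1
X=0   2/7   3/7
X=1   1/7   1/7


H(X,Y) = -Σ p(x,y) log₂ p(x,y)
  p(0,0)=2/7: -0.2857 × log₂(0.2857) = 0.5164
  p(0,1)=3/7: -0.4286 × log₂(0.4286) = 0.5239
  p(1,0)=1/7: -0.1429 × log₂(0.1429) = 0.4011
  p(1,1)=1/7: -0.1429 × log₂(0.1429) = 0.4011
H(X,Y) = 1.8424 bits


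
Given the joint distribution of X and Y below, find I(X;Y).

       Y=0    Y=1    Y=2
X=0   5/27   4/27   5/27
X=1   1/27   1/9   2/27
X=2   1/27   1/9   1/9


H(X) = 1.4784, H(Y) = 1.5664, H(X,Y) = 2.9962
I(X;Y) = H(X) + H(Y) - H(X,Y) = 0.0486 bits


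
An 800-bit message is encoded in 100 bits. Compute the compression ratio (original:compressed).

Compression ratio = Original / Compressed
= 800 / 100 = 8.00:1


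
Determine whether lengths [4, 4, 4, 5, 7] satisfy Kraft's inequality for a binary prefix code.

Kraft inequality: Σ 2^(-l_i) ≤ 1 for prefix-free code
Calculating: 2^(-4) + 2^(-4) + 2^(-4) + 2^(-5) + 2^(-7)
= 0.0625 + 0.0625 + 0.0625 + 0.03125 + 0.0078125
= 0.2266
Since 0.2266 ≤ 1, prefix-free code exists


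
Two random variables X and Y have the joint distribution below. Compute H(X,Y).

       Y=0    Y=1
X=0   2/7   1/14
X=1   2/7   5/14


H(X,Y) = -Σ p(x,y) log₂ p(x,y)
  p(0,0)=2/7: -0.2857 × log₂(0.2857) = 0.5164
  p(0,1)=1/14: -0.0714 × log₂(0.0714) = 0.2720
  p(1,0)=2/7: -0.2857 × log₂(0.2857) = 0.5164
  p(1,1)=5/14: -0.3571 × log₂(0.3571) = 0.5305
H(X,Y) = 1.8352 bits


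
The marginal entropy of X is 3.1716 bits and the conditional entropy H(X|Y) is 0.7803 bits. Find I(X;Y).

I(X;Y) = H(X) - H(X|Y)
I(X;Y) = 3.1716 - 0.7803 = 2.3913 bits


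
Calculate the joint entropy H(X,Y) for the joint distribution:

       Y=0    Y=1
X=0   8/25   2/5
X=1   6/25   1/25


H(X,Y) = -Σ p(x,y) log₂ p(x,y)
  p(0,0)=8/25: -0.3200 × log₂(0.3200) = 0.5260
  p(0,1)=2/5: -0.4000 × log₂(0.4000) = 0.5288
  p(1,0)=6/25: -0.2400 × log₂(0.2400) = 0.4941
  p(1,1)=1/25: -0.0400 × log₂(0.0400) = 0.1858
H(X,Y) = 1.7347 bits


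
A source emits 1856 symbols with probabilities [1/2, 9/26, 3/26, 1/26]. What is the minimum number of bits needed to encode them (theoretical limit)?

Entropy H = 1.5701 bits/symbol
Minimum bits = H × n = 1.5701 × 1856
= 2914.03 bits


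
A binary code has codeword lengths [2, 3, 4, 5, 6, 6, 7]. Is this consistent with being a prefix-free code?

Kraft inequality: Σ 2^(-l_i) ≤ 1 for prefix-free code
Calculating: 2^(-2) + 2^(-3) + 2^(-4) + 2^(-5) + 2^(-6) + 2^(-6) + 2^(-7)
= 0.25 + 0.125 + 0.0625 + 0.03125 + 0.015625 + 0.015625 + 0.0078125
= 0.5078
Since 0.5078 ≤ 1, prefix-free code exists


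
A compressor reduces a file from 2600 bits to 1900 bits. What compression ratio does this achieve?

Compression ratio = Original / Compressed
= 2600 / 1900 = 1.37:1


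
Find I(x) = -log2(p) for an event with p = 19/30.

Information content I(x) = -log₂(p(x))
I = -log₂(19/30) = -log₂(0.6333)
I = 0.6590 bits


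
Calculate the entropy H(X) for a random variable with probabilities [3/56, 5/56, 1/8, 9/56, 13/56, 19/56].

H(X) = -Σ p(x) log₂ p(x)
  -3/56 × log₂(3/56) = 0.2262
  -5/56 × log₂(5/56) = 0.3112
  -1/8 × log₂(1/8) = 0.3750
  -9/56 × log₂(9/56) = 0.4239
  -13/56 × log₂(13/56) = 0.4891
  -19/56 × log₂(19/56) = 0.5291
H(X) = 2.3545 bits


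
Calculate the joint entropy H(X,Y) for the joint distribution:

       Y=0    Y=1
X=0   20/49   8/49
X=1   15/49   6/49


H(X,Y) = -Σ p(x,y) log₂ p(x,y)
  p(0,0)=20/49: -0.4082 × log₂(0.4082) = 0.5277
  p(0,1)=8/49: -0.1633 × log₂(0.1633) = 0.4269
  p(1,0)=15/49: -0.3061 × log₂(0.3061) = 0.5228
  p(1,1)=6/49: -0.1224 × log₂(0.1224) = 0.3710
H(X,Y) = 1.8483 bits


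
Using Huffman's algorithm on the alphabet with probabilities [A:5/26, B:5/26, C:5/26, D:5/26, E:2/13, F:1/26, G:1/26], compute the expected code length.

Huffman tree construction:
Combine smallest probabilities repeatedly
Resulting codes:
  A: 110 (length 3)
  B: 111 (length 3)
  C: 00 (length 2)
  D: 01 (length 2)
  E: 101 (length 3)
  F: 1000 (length 4)
  G: 1001 (length 4)
Average length = Σ p(s) × length(s) = 2.6923 bits


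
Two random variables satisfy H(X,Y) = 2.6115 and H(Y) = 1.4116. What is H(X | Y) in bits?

Chain rule: H(X,Y) = H(X|Y) + H(Y)
H(X|Y) = H(X,Y) - H(Y) = 2.6115 - 1.4116 = 1.1999 bits


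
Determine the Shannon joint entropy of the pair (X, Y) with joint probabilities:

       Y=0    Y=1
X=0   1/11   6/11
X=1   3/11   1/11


H(X,Y) = -Σ p(x,y) log₂ p(x,y)
  p(0,0)=1/11: -0.0909 × log₂(0.0909) = 0.3145
  p(0,1)=6/11: -0.5455 × log₂(0.5455) = 0.4770
  p(1,0)=3/11: -0.2727 × log₂(0.2727) = 0.5112
  p(1,1)=1/11: -0.0909 × log₂(0.0909) = 0.3145
H(X,Y) = 1.6172 bits


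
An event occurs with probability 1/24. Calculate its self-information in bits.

Information content I(x) = -log₂(p(x))
I = -log₂(1/24) = -log₂(0.0417)
I = 4.5850 bits


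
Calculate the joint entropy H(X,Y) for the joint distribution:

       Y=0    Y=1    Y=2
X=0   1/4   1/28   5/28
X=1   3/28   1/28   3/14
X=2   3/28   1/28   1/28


H(X,Y) = -Σ p(x,y) log₂ p(x,y)
  p(0,0)=1/4: -0.2500 × log₂(0.2500) = 0.5000
  p(0,1)=1/28: -0.0357 × log₂(0.0357) = 0.1717
  p(0,2)=5/28: -0.1786 × log₂(0.1786) = 0.4438
  p(1,0)=3/28: -0.1071 × log₂(0.1071) = 0.3453
  p(1,1)=1/28: -0.0357 × log₂(0.0357) = 0.1717
  p(1,2)=3/14: -0.2143 × log₂(0.2143) = 0.4762
  p(2,0)=3/28: -0.1071 × log₂(0.1071) = 0.3453
  p(2,1)=1/28: -0.0357 × log₂(0.0357) = 0.1717
  p(2,2)=1/28: -0.0357 × log₂(0.0357) = 0.1717
H(X,Y) = 2.7973 bits


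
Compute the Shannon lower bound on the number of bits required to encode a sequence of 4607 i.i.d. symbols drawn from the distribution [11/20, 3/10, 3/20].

Entropy H = 1.4060 bits/symbol
Minimum bits = H × n = 1.4060 × 4607
= 6477.48 bits


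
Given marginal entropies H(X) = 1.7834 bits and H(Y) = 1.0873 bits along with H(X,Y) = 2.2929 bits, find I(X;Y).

I(X;Y) = H(X) + H(Y) - H(X,Y)
I(X;Y) = 1.7834 + 1.0873 - 2.2929 = 0.5778 bits


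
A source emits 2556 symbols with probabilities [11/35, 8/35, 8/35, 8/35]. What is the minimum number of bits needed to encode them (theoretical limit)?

Entropy H = 1.9849 bits/symbol
Minimum bits = H × n = 1.9849 × 2556
= 5073.38 bits


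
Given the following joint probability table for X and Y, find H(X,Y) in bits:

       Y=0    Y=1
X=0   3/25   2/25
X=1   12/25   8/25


H(X,Y) = -Σ p(x,y) log₂ p(x,y)
  p(0,0)=3/25: -0.1200 × log₂(0.1200) = 0.3671
  p(0,1)=2/25: -0.0800 × log₂(0.0800) = 0.2915
  p(1,0)=12/25: -0.4800 × log₂(0.4800) = 0.5083
  p(1,1)=8/25: -0.3200 × log₂(0.3200) = 0.5260
H(X,Y) = 1.6929 bits


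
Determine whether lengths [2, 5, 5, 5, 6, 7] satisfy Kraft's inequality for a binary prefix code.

Kraft inequality: Σ 2^(-l_i) ≤ 1 for prefix-free code
Calculating: 2^(-2) + 2^(-5) + 2^(-5) + 2^(-5) + 2^(-6) + 2^(-7)
= 0.25 + 0.03125 + 0.03125 + 0.03125 + 0.015625 + 0.0078125
= 0.3672
Since 0.3672 ≤ 1, prefix-free code exists


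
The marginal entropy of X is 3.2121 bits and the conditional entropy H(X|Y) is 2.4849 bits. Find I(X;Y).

I(X;Y) = H(X) - H(X|Y)
I(X;Y) = 3.2121 - 2.4849 = 0.7272 bits


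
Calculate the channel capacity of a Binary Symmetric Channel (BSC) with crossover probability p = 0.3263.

For BSC with error probability p:
C = 1 - H(p) where H(p) is binary entropy
H(0.3263) = -0.3263 × log₂(0.3263) - 0.6737 × log₂(0.6737)
H(p) = 0.9111
C = 1 - 0.9111 = 0.0889 bits/use


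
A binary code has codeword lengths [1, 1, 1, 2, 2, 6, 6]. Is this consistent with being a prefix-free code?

Kraft inequality: Σ 2^(-l_i) ≤ 1 for prefix-free code
Calculating: 2^(-1) + 2^(-1) + 2^(-1) + 2^(-2) + 2^(-2) + 2^(-6) + 2^(-6)
= 0.5 + 0.5 + 0.5 + 0.25 + 0.25 + 0.015625 + 0.015625
= 2.0312
Since 2.0312 > 1, prefix-free code does not exist


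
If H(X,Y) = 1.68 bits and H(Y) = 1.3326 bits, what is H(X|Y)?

Chain rule: H(X,Y) = H(X|Y) + H(Y)
H(X|Y) = H(X,Y) - H(Y) = 1.68 - 1.3326 = 0.3474 bits


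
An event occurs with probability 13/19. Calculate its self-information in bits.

Information content I(x) = -log₂(p(x))
I = -log₂(13/19) = -log₂(0.6842)
I = 0.5475 bits


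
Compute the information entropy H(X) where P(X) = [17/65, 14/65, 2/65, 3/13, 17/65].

H(X) = -Σ p(x) log₂ p(x)
  -17/65 × log₂(17/65) = 0.5061
  -14/65 × log₂(14/65) = 0.4771
  -2/65 × log₂(2/65) = 0.1545
  -3/13 × log₂(3/13) = 0.4882
  -17/65 × log₂(17/65) = 0.5061
H(X) = 2.1319 bits


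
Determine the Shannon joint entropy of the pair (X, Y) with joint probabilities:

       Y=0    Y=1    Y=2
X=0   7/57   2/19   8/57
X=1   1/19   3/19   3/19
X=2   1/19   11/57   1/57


H(X,Y) = -Σ p(x,y) log₂ p(x,y)
  p(0,0)=7/57: -0.1228 × log₂(0.1228) = 0.3716
  p(0,1)=2/19: -0.1053 × log₂(0.1053) = 0.3419
  p(0,2)=8/57: -0.1404 × log₂(0.1404) = 0.3976
  p(1,0)=1/19: -0.0526 × log₂(0.0526) = 0.2236
  p(1,1)=3/19: -0.1579 × log₂(0.1579) = 0.4205
  p(1,2)=3/19: -0.1579 × log₂(0.1579) = 0.4205
  p(2,0)=1/19: -0.0526 × log₂(0.0526) = 0.2236
  p(2,1)=11/57: -0.1930 × log₂(0.1930) = 0.4580
  p(2,2)=1/57: -0.0175 × log₂(0.0175) = 0.1023
H(X,Y) = 2.9595 bits


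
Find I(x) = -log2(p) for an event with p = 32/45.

Information content I(x) = -log₂(p(x))
I = -log₂(32/45) = -log₂(0.7111)
I = 0.4919 bits


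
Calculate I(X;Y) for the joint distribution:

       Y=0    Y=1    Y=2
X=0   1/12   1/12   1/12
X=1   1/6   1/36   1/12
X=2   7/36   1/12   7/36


H(X) = 1.5245, H(Y) = 1.5100, H(X,Y) = 2.9869
I(X;Y) = H(X) + H(Y) - H(X,Y) = 0.0476 bits


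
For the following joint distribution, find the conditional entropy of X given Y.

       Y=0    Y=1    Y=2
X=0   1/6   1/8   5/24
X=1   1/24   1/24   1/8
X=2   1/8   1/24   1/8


H(X|Y) = Σ_y p(y) H(X|Y=y)
  p(Y=0) = 1/3, H(X|Y=0) = 1.4056
  p(Y=1) = 5/24, H(X|Y=1) = 1.3710
  p(Y=2) = 11/24, H(X|Y=2) = 1.5395
H(X|Y) = 0.3333×1.4056 + 0.2083×1.3710 + 0.4583×1.5395 = 1.4598 bits


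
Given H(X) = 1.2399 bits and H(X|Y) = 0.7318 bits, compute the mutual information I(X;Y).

I(X;Y) = H(X) - H(X|Y)
I(X;Y) = 1.2399 - 0.7318 = 0.5081 bits


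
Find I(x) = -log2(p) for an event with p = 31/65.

Information content I(x) = -log₂(p(x))
I = -log₂(31/65) = -log₂(0.4769)
I = 1.0682 bits


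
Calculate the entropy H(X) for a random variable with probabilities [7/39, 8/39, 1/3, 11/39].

H(X) = -Σ p(x) log₂ p(x)
  -7/39 × log₂(7/39) = 0.4448
  -8/39 × log₂(8/39) = 0.4688
  -1/3 × log₂(1/3) = 0.5283
  -11/39 × log₂(11/39) = 0.5150
H(X) = 1.9569 bits


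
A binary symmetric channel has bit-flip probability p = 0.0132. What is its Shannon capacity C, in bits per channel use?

For BSC with error probability p:
C = 1 - H(p) where H(p) is binary entropy
H(0.0132) = -0.0132 × log₂(0.0132) - 0.9868 × log₂(0.9868)
H(p) = 0.1013
C = 1 - 0.1013 = 0.8987 bits/use


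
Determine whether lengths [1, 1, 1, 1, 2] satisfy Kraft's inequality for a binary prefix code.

Kraft inequality: Σ 2^(-l_i) ≤ 1 for prefix-free code
Calculating: 2^(-1) + 2^(-1) + 2^(-1) + 2^(-1) + 2^(-2)
= 0.5 + 0.5 + 0.5 + 0.5 + 0.25
= 2.2500
Since 2.2500 > 1, prefix-free code does not exist


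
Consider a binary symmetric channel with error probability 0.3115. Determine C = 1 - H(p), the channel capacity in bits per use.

For BSC with error probability p:
C = 1 - H(p) where H(p) is binary entropy
H(0.3115) = -0.3115 × log₂(0.3115) - 0.6885 × log₂(0.6885)
H(p) = 0.8949
C = 1 - 0.8949 = 0.1051 bits/use


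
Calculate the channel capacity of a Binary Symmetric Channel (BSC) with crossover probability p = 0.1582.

For BSC with error probability p:
C = 1 - H(p) where H(p) is binary entropy
H(0.1582) = -0.1582 × log₂(0.1582) - 0.8418 × log₂(0.8418)
H(p) = 0.6300
C = 1 - 0.6300 = 0.3700 bits/use


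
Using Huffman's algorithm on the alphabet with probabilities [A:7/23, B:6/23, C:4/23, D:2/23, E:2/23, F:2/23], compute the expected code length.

Huffman tree construction:
Combine smallest probabilities repeatedly
Resulting codes:
  A: 11 (length 2)
  B: 01 (length 2)
  C: 101 (length 3)
  D: 000 (length 3)
  E: 001 (length 3)
  F: 100 (length 3)
Average length = Σ p(s) × length(s) = 2.4348 bits


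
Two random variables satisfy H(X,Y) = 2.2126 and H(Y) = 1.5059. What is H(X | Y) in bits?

Chain rule: H(X,Y) = H(X|Y) + H(Y)
H(X|Y) = H(X,Y) - H(Y) = 2.2126 - 1.5059 = 0.7067 bits


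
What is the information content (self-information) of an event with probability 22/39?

Information content I(x) = -log₂(p(x))
I = -log₂(22/39) = -log₂(0.5641)
I = 0.8260 bits


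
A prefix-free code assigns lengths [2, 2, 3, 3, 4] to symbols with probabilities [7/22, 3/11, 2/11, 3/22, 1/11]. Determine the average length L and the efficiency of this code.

Average length L = Σ p_i × l_i = 2.5000 bits
Entropy H = 2.1905 bits
Efficiency η = H/L × 100% = 87.62%


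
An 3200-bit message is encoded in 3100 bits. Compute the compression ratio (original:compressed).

Compression ratio = Original / Compressed
= 3200 / 3100 = 1.03:1


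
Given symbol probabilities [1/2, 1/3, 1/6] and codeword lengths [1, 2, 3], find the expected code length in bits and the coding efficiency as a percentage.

Average length L = Σ p_i × l_i = 1.6667 bits
Entropy H = 1.4591 bits
Efficiency η = H/L × 100% = 87.55%


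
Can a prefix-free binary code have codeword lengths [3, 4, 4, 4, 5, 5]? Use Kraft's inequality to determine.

Kraft inequality: Σ 2^(-l_i) ≤ 1 for prefix-free code
Calculating: 2^(-3) + 2^(-4) + 2^(-4) + 2^(-4) + 2^(-5) + 2^(-5)
= 0.125 + 0.0625 + 0.0625 + 0.0625 + 0.03125 + 0.03125
= 0.3750
Since 0.3750 ≤ 1, prefix-free code exists


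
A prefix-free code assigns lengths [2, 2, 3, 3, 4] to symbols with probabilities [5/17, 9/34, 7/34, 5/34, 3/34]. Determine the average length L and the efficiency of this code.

Average length L = Σ p_i × l_i = 2.5294 bits
Entropy H = 2.2120 bits
Efficiency η = H/L × 100% = 87.45%


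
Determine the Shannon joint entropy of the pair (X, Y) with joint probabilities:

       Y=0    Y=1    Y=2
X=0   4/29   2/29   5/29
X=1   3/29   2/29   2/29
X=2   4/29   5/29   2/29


H(X,Y) = -Σ p(x,y) log₂ p(x,y)
  p(0,0)=4/29: -0.1379 × log₂(0.1379) = 0.3942
  p(0,1)=2/29: -0.0690 × log₂(0.0690) = 0.2661
  p(0,2)=5/29: -0.1724 × log₂(0.1724) = 0.4373
  p(1,0)=3/29: -0.1034 × log₂(0.1034) = 0.3386
  p(1,1)=2/29: -0.0690 × log₂(0.0690) = 0.2661
  p(1,2)=2/29: -0.0690 × log₂(0.0690) = 0.2661
  p(2,0)=4/29: -0.1379 × log₂(0.1379) = 0.3942
  p(2,1)=5/29: -0.1724 × log₂(0.1724) = 0.4373
  p(2,2)=2/29: -0.0690 × log₂(0.0690) = 0.2661
H(X,Y) = 3.0658 bits


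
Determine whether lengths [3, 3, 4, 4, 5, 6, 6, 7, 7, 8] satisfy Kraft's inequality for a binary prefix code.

Kraft inequality: Σ 2^(-l_i) ≤ 1 for prefix-free code
Calculating: 2^(-3) + 2^(-3) + 2^(-4) + 2^(-4) + 2^(-5) + 2^(-6) + 2^(-6) + 2^(-7) + 2^(-7) + 2^(-8)
= 0.125 + 0.125 + 0.0625 + 0.0625 + 0.03125 + 0.015625 + 0.015625 + 0.0078125 + 0.0078125 + 0.00390625
= 0.4570
Since 0.4570 ≤ 1, prefix-free code exists


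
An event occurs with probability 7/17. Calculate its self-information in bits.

Information content I(x) = -log₂(p(x))
I = -log₂(7/17) = -log₂(0.4118)
I = 1.2801 bits


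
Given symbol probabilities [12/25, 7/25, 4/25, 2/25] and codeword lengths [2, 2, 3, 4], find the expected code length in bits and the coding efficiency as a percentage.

Average length L = Σ p_i × l_i = 2.3200 bits
Entropy H = 1.7370 bits
Efficiency η = H/L × 100% = 74.87%


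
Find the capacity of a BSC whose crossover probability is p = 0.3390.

For BSC with error probability p:
C = 1 - H(p) where H(p) is binary entropy
H(0.3390) = -0.3390 × log₂(0.3390) - 0.6610 × log₂(0.6610)
H(p) = 0.9239
C = 1 - 0.9239 = 0.0761 bits/use


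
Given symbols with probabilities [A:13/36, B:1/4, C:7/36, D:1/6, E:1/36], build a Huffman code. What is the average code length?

Huffman tree construction:
Combine smallest probabilities repeatedly
Resulting codes:
  A: 11 (length 2)
  B: 10 (length 2)
  C: 00 (length 2)
  D: 011 (length 3)
  E: 010 (length 3)
Average length = Σ p(s) × length(s) = 2.1944 bits


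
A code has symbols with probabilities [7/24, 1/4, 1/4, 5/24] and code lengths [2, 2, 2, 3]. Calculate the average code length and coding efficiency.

Average length L = Σ p_i × l_i = 2.2083 bits
Entropy H = 1.9899 bits
Efficiency η = H/L × 100% = 90.11%


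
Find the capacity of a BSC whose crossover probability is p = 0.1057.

For BSC with error probability p:
C = 1 - H(p) where H(p) is binary entropy
H(0.1057) = -0.1057 × log₂(0.1057) - 0.8943 × log₂(0.8943)
H(p) = 0.4868
C = 1 - 0.4868 = 0.5132 bits/use


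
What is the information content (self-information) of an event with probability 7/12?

Information content I(x) = -log₂(p(x))
I = -log₂(7/12) = -log₂(0.5833)
I = 0.7776 bits


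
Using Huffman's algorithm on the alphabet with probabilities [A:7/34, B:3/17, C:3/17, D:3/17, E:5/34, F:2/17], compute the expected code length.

Huffman tree construction:
Combine smallest probabilities repeatedly
Resulting codes:
  A: 01 (length 2)
  B: 110 (length 3)
  C: 111 (length 3)
  D: 00 (length 2)
  E: 101 (length 3)
  F: 100 (length 3)
Average length = Σ p(s) × length(s) = 2.6176 bits


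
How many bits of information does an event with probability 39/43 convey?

Information content I(x) = -log₂(p(x))
I = -log₂(39/43) = -log₂(0.9070)
I = 0.1409 bits


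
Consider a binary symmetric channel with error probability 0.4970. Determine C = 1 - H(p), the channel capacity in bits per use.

For BSC with error probability p:
C = 1 - H(p) where H(p) is binary entropy
H(0.4970) = -0.4970 × log₂(0.4970) - 0.5030 × log₂(0.5030)
H(p) = 1.0000
C = 1 - 1.0000 = 0.0000 bits/use


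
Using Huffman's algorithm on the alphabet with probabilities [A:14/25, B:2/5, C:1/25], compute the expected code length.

Huffman tree construction:
Combine smallest probabilities repeatedly
Resulting codes:
  A: 1 (length 1)
  B: 01 (length 2)
  C: 00 (length 2)
Average length = Σ p(s) × length(s) = 1.4400 bits


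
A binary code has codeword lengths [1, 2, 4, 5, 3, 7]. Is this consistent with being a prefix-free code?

Kraft inequality: Σ 2^(-l_i) ≤ 1 for prefix-free code
Calculating: 2^(-1) + 2^(-2) + 2^(-4) + 2^(-5) + 2^(-3) + 2^(-7)
= 0.5 + 0.25 + 0.0625 + 0.03125 + 0.125 + 0.0078125
= 0.9766
Since 0.9766 ≤ 1, prefix-free code exists


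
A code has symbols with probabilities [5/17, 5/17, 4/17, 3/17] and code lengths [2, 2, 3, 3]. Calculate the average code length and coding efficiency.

Average length L = Σ p_i × l_i = 2.4118 bits
Entropy H = 1.9713 bits
Efficiency η = H/L × 100% = 81.74%


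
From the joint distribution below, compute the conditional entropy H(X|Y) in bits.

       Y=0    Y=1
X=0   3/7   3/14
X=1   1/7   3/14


H(X|Y) = Σ_y p(y) H(X|Y=y)
  p(Y=0) = 4/7, H(X|Y=0) = 0.8113
  p(Y=1) = 3/7, H(X|Y=1) = 1.0000
H(X|Y) = 0.5714×0.8113 + 0.4286×1.0000 = 0.8922 bits


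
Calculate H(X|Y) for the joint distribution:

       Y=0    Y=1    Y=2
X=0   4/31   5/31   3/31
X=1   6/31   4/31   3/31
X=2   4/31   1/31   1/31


H(X|Y) = Σ_y p(y) H(X|Y=y)
  p(Y=0) = 14/31, H(X|Y=0) = 1.5567
  p(Y=1) = 10/31, H(X|Y=1) = 1.3610
  p(Y=2) = 7/31, H(X|Y=2) = 1.4488
H(X|Y) = 0.4516×1.5567 + 0.3226×1.3610 + 0.2258×1.4488 = 1.4692 bits


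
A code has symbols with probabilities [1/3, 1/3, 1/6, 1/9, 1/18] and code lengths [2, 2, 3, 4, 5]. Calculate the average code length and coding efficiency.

Average length L = Σ p_i × l_i = 2.5556 bits
Entropy H = 2.0713 bits
Efficiency η = H/L × 100% = 81.05%


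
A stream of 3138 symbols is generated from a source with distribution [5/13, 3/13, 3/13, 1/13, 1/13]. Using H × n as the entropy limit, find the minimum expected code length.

Entropy H = 2.0759 bits/symbol
Minimum bits = H × n = 2.0759 × 3138
= 6514.08 bits


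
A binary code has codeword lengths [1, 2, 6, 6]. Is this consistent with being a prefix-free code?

Kraft inequality: Σ 2^(-l_i) ≤ 1 for prefix-free code
Calculating: 2^(-1) + 2^(-2) + 2^(-6) + 2^(-6)
= 0.5 + 0.25 + 0.015625 + 0.015625
= 0.7812
Since 0.7812 ≤ 1, prefix-free code exists


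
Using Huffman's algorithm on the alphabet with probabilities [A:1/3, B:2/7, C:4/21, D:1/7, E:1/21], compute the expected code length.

Huffman tree construction:
Combine smallest probabilities repeatedly
Resulting codes:
  A: 11 (length 2)
  B: 10 (length 2)
  C: 00 (length 2)
  D: 011 (length 3)
  E: 010 (length 3)
Average length = Σ p(s) × length(s) = 2.1905 bits


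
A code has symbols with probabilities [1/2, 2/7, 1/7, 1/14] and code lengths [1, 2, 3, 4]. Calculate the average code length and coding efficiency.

Average length L = Σ p_i × l_i = 1.7857 bits
Entropy H = 1.6894 bits
Efficiency η = H/L × 100% = 94.61%


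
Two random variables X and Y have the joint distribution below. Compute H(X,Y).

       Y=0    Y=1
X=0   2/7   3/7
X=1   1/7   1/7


H(X,Y) = -Σ p(x,y) log₂ p(x,y)
  p(0,0)=2/7: -0.2857 × log₂(0.2857) = 0.5164
  p(0,1)=3/7: -0.4286 × log₂(0.4286) = 0.5239
  p(1,0)=1/7: -0.1429 × log₂(0.1429) = 0.4011
  p(1,1)=1/7: -0.1429 × log₂(0.1429) = 0.4011
H(X,Y) = 1.8424 bits


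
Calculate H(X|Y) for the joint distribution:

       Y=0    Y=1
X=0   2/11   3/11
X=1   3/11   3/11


H(X|Y) = Σ_y p(y) H(X|Y=y)
  p(Y=0) = 5/11, H(X|Y=0) = 0.9710
  p(Y=1) = 6/11, H(X|Y=1) = 1.0000
H(X|Y) = 0.4545×0.9710 + 0.5455×1.0000 = 0.9868 bits


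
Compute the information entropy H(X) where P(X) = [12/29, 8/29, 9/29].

H(X) = -Σ p(x) log₂ p(x)
  -12/29 × log₂(12/29) = 0.5268
  -8/29 × log₂(8/29) = 0.5125
  -9/29 × log₂(9/29) = 0.5239
H(X) = 1.5632 bits


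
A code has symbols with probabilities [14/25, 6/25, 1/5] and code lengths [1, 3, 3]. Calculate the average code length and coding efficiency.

Average length L = Σ p_i × l_i = 1.8800 bits
Entropy H = 1.4270 bits
Efficiency η = H/L × 100% = 75.90%


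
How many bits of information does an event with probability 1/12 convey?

Information content I(x) = -log₂(p(x))
I = -log₂(1/12) = -log₂(0.0833)
I = 3.5850 bits


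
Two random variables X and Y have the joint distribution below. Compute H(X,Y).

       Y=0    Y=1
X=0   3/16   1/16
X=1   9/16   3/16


H(X,Y) = -Σ p(x,y) log₂ p(x,y)
  p(0,0)=3/16: -0.1875 × log₂(0.1875) = 0.4528
  p(0,1)=1/16: -0.0625 × log₂(0.0625) = 0.2500
  p(1,0)=9/16: -0.5625 × log₂(0.5625) = 0.4669
  p(1,1)=3/16: -0.1875 × log₂(0.1875) = 0.4528
H(X,Y) = 1.6226 bits


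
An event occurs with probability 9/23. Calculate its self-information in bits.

Information content I(x) = -log₂(p(x))
I = -log₂(9/23) = -log₂(0.3913)
I = 1.3536 bits


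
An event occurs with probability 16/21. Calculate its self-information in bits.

Information content I(x) = -log₂(p(x))
I = -log₂(16/21) = -log₂(0.7619)
I = 0.3923 bits


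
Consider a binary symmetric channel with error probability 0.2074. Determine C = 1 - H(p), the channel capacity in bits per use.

For BSC with error probability p:
C = 1 - H(p) where H(p) is binary entropy
H(0.2074) = -0.2074 × log₂(0.2074) - 0.7926 × log₂(0.7926)
H(p) = 0.7365
C = 1 - 0.7365 = 0.2635 bits/use


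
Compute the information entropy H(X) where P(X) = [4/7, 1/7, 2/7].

H(X) = -Σ p(x) log₂ p(x)
  -4/7 × log₂(4/7) = 0.4613
  -1/7 × log₂(1/7) = 0.4011
  -2/7 × log₂(2/7) = 0.5164
H(X) = 1.3788 bits


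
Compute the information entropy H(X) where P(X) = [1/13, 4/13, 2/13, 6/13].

H(X) = -Σ p(x) log₂ p(x)
  -1/13 × log₂(1/13) = 0.2846
  -4/13 × log₂(4/13) = 0.5232
  -2/13 × log₂(2/13) = 0.4155
  -6/13 × log₂(6/13) = 0.5148
H(X) = 1.7381 bits


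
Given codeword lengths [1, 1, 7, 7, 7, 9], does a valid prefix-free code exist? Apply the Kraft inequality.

Kraft inequality: Σ 2^(-l_i) ≤ 1 for prefix-free code
Calculating: 2^(-1) + 2^(-1) + 2^(-7) + 2^(-7) + 2^(-7) + 2^(-9)
= 0.5 + 0.5 + 0.0078125 + 0.0078125 + 0.0078125 + 0.001953125
= 1.0254
Since 1.0254 > 1, prefix-free code does not exist


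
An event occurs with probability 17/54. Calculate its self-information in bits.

Information content I(x) = -log₂(p(x))
I = -log₂(17/54) = -log₂(0.3148)
I = 1.6674 bits


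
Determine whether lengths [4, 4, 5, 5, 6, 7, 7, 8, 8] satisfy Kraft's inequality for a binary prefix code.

Kraft inequality: Σ 2^(-l_i) ≤ 1 for prefix-free code
Calculating: 2^(-4) + 2^(-4) + 2^(-5) + 2^(-5) + 2^(-6) + 2^(-7) + 2^(-7) + 2^(-8) + 2^(-8)
= 0.0625 + 0.0625 + 0.03125 + 0.03125 + 0.015625 + 0.0078125 + 0.0078125 + 0.00390625 + 0.00390625
= 0.2266
Since 0.2266 ≤ 1, prefix-free code exists


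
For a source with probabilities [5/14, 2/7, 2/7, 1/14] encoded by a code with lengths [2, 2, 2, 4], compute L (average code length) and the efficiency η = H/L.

Average length L = Σ p_i × l_i = 2.1429 bits
Entropy H = 1.8352 bits
Efficiency η = H/L × 100% = 85.64%


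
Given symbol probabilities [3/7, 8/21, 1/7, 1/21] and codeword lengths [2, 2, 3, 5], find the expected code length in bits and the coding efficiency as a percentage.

Average length L = Σ p_i × l_i = 2.2857 bits
Entropy H = 1.6645 bits
Efficiency η = H/L × 100% = 72.82%


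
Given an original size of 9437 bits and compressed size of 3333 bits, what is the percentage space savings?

Space savings = (1 - Compressed/Original) × 100%
= (1 - 3333/9437) × 100%
= 64.68%


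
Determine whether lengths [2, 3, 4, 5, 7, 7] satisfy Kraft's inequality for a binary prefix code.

Kraft inequality: Σ 2^(-l_i) ≤ 1 for prefix-free code
Calculating: 2^(-2) + 2^(-3) + 2^(-4) + 2^(-5) + 2^(-7) + 2^(-7)
= 0.25 + 0.125 + 0.0625 + 0.03125 + 0.0078125 + 0.0078125
= 0.4844
Since 0.4844 ≤ 1, prefix-free code exists


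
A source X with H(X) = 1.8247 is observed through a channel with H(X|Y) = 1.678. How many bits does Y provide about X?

I(X;Y) = H(X) - H(X|Y)
I(X;Y) = 1.8247 - 1.678 = 0.1467 bits


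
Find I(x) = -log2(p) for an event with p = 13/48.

Information content I(x) = -log₂(p(x))
I = -log₂(13/48) = -log₂(0.2708)
I = 1.8845 bits


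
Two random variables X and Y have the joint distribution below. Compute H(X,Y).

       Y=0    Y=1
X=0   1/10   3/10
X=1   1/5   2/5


H(X,Y) = -Σ p(x,y) log₂ p(x,y)
  p(0,0)=1/10: -0.1000 × log₂(0.1000) = 0.3322
  p(0,1)=3/10: -0.3000 × log₂(0.3000) = 0.5211
  p(1,0)=1/5: -0.2000 × log₂(0.2000) = 0.4644
  p(1,1)=2/5: -0.4000 × log₂(0.4000) = 0.5288
H(X,Y) = 1.8464 bits
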